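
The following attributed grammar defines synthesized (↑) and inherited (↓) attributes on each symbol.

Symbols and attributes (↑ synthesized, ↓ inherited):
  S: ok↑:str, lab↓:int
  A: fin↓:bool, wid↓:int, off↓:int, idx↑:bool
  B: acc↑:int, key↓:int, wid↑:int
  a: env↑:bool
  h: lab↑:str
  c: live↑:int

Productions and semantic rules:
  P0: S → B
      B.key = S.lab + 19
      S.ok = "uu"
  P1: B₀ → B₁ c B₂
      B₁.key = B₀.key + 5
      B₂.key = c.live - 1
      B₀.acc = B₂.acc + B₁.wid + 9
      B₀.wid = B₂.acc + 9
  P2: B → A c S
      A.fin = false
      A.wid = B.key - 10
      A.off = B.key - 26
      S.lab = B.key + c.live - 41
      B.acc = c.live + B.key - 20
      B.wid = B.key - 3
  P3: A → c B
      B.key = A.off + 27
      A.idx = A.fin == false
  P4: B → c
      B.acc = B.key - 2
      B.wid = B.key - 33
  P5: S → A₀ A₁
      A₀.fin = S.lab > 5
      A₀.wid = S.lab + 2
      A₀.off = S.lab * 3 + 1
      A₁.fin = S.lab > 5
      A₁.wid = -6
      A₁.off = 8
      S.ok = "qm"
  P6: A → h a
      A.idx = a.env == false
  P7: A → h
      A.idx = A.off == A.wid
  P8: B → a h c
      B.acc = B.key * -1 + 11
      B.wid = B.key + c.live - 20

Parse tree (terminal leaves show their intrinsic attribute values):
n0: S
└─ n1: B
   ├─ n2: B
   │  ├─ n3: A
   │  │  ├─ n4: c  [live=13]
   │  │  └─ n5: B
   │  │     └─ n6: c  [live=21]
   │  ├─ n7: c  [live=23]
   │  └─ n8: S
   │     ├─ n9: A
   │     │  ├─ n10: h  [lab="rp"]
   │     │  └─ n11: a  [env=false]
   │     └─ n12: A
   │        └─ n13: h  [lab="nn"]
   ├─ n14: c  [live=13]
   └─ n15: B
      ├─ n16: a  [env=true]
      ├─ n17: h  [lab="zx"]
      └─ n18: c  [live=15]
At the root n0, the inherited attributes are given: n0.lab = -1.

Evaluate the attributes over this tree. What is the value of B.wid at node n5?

1. n0.lab = -1  [given at root]
2. n1.key = 18  [S.lab + 19]
3. n2.key = 23  [B₀.key + 5]
4. n3.fin = false  [false]
5. n3.wid = 13  [B.key - 10]
6. n3.off = -3  [B.key - 26]
7. n4.live = 13  [terminal]
8. n5.key = 24  [A.off + 27]
9. n6.live = 21  [terminal]
10. n5.acc = 22  [B.key - 2]
11. n5.wid = -9  [B.key - 33]
12. n3.idx = true  [A.fin == false]
13. n7.live = 23  [terminal]
14. n8.lab = 5  [B.key + c.live - 41]
15. n9.fin = false  [S.lab > 5]
16. n9.wid = 7  [S.lab + 2]
17. n9.off = 16  [S.lab * 3 + 1]
18. n10.lab = "rp"  [terminal]
19. n11.env = false  [terminal]
20. n9.idx = true  [a.env == false]
21. n12.fin = false  [S.lab > 5]
22. n12.wid = -6  [-6]
23. n12.off = 8  [8]
24. n13.lab = "nn"  [terminal]
25. n12.idx = false  [A.off == A.wid]
26. n8.ok = "qm"  ["qm"]
27. n2.acc = 26  [c.live + B.key - 20]
28. n2.wid = 20  [B.key - 3]
29. n14.live = 13  [terminal]
30. n15.key = 12  [c.live - 1]
31. n16.env = true  [terminal]
32. n17.lab = "zx"  [terminal]
33. n18.live = 15  [terminal]
34. n15.acc = -1  [B.key * -1 + 11]
35. n15.wid = 7  [B.key + c.live - 20]
36. n1.acc = 28  [B₂.acc + B₁.wid + 9]
37. n1.wid = 8  [B₂.acc + 9]
38. n0.ok = "uu"  ["uu"]

-9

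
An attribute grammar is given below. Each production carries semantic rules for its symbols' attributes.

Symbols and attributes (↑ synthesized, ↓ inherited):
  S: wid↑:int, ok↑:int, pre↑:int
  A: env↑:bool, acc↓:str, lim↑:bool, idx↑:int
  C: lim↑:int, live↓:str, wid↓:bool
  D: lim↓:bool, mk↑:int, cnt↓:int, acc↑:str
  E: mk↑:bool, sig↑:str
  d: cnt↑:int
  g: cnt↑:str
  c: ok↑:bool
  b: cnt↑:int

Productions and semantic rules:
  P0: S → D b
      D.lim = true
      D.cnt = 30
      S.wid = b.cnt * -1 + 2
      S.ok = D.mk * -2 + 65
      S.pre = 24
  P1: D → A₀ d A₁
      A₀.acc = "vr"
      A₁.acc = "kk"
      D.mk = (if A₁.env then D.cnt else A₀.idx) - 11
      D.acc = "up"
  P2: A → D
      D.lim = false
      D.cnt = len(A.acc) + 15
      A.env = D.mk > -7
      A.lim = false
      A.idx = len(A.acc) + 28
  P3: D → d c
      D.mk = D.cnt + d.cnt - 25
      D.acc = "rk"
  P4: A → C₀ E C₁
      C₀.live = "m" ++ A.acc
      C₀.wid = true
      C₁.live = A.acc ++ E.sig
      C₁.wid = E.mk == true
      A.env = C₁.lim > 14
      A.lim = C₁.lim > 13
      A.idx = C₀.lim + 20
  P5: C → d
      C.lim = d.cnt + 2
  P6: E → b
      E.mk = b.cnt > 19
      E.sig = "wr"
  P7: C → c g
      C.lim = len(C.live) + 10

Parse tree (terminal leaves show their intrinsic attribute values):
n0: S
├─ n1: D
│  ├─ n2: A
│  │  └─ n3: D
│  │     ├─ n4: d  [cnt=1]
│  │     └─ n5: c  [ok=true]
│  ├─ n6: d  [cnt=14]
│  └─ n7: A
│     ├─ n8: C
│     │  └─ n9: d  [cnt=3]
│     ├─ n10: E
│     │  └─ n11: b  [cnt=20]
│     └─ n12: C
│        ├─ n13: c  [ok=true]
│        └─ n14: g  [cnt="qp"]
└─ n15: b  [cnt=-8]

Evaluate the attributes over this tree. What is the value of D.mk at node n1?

19

1. n1.lim = true  [true]
2. n1.cnt = 30  [30]
3. n2.acc = "vr"  ["vr"]
4. n3.lim = false  [false]
5. n3.cnt = 17  [len(A.acc) + 15]
6. n4.cnt = 1  [terminal]
7. n5.ok = true  [terminal]
8. n3.mk = -7  [D.cnt + d.cnt - 25]
9. n3.acc = "rk"  ["rk"]
10. n2.env = false  [D.mk > -7]
11. n2.lim = false  [false]
12. n2.idx = 30  [len(A.acc) + 28]
13. n6.cnt = 14  [terminal]
14. n7.acc = "kk"  ["kk"]
15. n8.live = "mkk"  ["m" ++ A.acc]
16. n8.wid = true  [true]
17. n9.cnt = 3  [terminal]
18. n8.lim = 5  [d.cnt + 2]
19. n11.cnt = 20  [terminal]
20. n10.mk = true  [b.cnt > 19]
21. n10.sig = "wr"  ["wr"]
22. n12.live = "kkwr"  [A.acc ++ E.sig]
23. n12.wid = true  [E.mk == true]
24. n13.ok = true  [terminal]
25. n14.cnt = "qp"  [terminal]
26. n12.lim = 14  [len(C.live) + 10]
27. n7.env = false  [C₁.lim > 14]
28. n7.lim = true  [C₁.lim > 13]
29. n7.idx = 25  [C₀.lim + 20]
30. n1.mk = 19  [(if A₁.env then D.cnt else A₀.idx) - 11]
31. n1.acc = "up"  ["up"]
32. n15.cnt = -8  [terminal]
33. n0.wid = 10  [b.cnt * -1 + 2]
34. n0.ok = 27  [D.mk * -2 + 65]
35. n0.pre = 24  [24]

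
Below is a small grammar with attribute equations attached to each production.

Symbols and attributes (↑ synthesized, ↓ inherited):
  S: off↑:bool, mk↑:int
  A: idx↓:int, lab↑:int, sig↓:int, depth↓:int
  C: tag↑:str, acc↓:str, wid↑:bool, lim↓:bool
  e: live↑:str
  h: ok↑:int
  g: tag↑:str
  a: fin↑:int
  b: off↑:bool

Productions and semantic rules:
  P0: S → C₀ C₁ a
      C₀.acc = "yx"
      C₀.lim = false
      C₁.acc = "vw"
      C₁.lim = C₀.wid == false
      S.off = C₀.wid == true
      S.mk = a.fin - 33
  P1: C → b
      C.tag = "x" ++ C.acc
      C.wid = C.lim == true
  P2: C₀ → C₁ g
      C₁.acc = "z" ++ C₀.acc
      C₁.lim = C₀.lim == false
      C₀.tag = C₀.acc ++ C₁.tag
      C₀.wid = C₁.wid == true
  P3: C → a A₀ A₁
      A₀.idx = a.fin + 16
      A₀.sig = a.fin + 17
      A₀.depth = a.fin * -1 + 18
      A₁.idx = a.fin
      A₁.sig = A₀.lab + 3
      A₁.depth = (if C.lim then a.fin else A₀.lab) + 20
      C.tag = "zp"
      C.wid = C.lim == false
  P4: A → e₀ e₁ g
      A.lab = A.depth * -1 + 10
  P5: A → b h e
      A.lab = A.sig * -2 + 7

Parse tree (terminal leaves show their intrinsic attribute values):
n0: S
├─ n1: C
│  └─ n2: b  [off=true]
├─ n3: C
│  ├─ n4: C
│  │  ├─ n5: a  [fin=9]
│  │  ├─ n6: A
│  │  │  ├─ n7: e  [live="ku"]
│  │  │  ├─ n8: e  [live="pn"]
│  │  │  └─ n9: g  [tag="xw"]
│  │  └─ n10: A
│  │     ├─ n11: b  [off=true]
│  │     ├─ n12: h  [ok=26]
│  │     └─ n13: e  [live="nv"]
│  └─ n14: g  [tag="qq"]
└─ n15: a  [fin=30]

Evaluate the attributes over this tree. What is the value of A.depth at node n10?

21

1. n1.acc = "yx"  ["yx"]
2. n1.lim = false  [false]
3. n2.off = true  [terminal]
4. n1.tag = "xyx"  ["x" ++ C.acc]
5. n1.wid = false  [C.lim == true]
6. n3.acc = "vw"  ["vw"]
7. n3.lim = true  [C₀.wid == false]
8. n4.acc = "zvw"  ["z" ++ C₀.acc]
9. n4.lim = false  [C₀.lim == false]
10. n5.fin = 9  [terminal]
11. n6.idx = 25  [a.fin + 16]
12. n6.sig = 26  [a.fin + 17]
13. n6.depth = 9  [a.fin * -1 + 18]
14. n7.live = "ku"  [terminal]
15. n8.live = "pn"  [terminal]
16. n9.tag = "xw"  [terminal]
17. n6.lab = 1  [A.depth * -1 + 10]
18. n10.idx = 9  [a.fin]
19. n10.sig = 4  [A₀.lab + 3]
20. n10.depth = 21  [(if C.lim then a.fin else A₀.lab) + 20]
21. n11.off = true  [terminal]
22. n12.ok = 26  [terminal]
23. n13.live = "nv"  [terminal]
24. n10.lab = -1  [A.sig * -2 + 7]
25. n4.tag = "zp"  ["zp"]
26. n4.wid = true  [C.lim == false]
27. n14.tag = "qq"  [terminal]
28. n3.tag = "vwzp"  [C₀.acc ++ C₁.tag]
29. n3.wid = true  [C₁.wid == true]
30. n15.fin = 30  [terminal]
31. n0.off = false  [C₀.wid == true]
32. n0.mk = -3  [a.fin - 33]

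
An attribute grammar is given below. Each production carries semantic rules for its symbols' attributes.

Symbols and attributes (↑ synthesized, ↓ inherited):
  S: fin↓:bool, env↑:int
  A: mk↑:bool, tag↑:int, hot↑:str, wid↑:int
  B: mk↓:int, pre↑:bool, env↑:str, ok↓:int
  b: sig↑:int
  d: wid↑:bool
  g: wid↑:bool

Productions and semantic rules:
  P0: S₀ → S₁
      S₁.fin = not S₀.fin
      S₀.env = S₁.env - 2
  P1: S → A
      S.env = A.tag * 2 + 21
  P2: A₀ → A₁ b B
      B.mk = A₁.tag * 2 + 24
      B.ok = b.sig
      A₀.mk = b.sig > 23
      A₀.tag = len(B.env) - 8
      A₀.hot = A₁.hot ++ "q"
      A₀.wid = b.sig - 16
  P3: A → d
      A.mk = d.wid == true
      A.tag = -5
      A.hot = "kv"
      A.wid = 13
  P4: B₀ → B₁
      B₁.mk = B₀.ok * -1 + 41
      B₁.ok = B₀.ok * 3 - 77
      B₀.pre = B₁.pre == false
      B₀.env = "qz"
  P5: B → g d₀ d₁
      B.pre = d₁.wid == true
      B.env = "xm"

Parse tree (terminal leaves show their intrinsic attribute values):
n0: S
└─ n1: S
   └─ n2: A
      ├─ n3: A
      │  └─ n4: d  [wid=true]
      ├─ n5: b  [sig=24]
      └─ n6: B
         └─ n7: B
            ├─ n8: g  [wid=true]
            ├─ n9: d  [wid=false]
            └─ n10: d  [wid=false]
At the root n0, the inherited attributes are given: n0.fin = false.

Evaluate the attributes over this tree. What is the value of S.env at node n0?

7

1. n0.fin = false  [given at root]
2. n1.fin = true  [not S₀.fin]
3. n4.wid = true  [terminal]
4. n3.mk = true  [d.wid == true]
5. n3.tag = -5  [-5]
6. n3.hot = "kv"  ["kv"]
7. n3.wid = 13  [13]
8. n5.sig = 24  [terminal]
9. n6.mk = 14  [A₁.tag * 2 + 24]
10. n6.ok = 24  [b.sig]
11. n7.mk = 17  [B₀.ok * -1 + 41]
12. n7.ok = -5  [B₀.ok * 3 - 77]
13. n8.wid = true  [terminal]
14. n9.wid = false  [terminal]
15. n10.wid = false  [terminal]
16. n7.pre = false  [d₁.wid == true]
17. n7.env = "xm"  ["xm"]
18. n6.pre = true  [B₁.pre == false]
19. n6.env = "qz"  ["qz"]
20. n2.mk = true  [b.sig > 23]
21. n2.tag = -6  [len(B.env) - 8]
22. n2.hot = "kvq"  [A₁.hot ++ "q"]
23. n2.wid = 8  [b.sig - 16]
24. n1.env = 9  [A.tag * 2 + 21]
25. n0.env = 7  [S₁.env - 2]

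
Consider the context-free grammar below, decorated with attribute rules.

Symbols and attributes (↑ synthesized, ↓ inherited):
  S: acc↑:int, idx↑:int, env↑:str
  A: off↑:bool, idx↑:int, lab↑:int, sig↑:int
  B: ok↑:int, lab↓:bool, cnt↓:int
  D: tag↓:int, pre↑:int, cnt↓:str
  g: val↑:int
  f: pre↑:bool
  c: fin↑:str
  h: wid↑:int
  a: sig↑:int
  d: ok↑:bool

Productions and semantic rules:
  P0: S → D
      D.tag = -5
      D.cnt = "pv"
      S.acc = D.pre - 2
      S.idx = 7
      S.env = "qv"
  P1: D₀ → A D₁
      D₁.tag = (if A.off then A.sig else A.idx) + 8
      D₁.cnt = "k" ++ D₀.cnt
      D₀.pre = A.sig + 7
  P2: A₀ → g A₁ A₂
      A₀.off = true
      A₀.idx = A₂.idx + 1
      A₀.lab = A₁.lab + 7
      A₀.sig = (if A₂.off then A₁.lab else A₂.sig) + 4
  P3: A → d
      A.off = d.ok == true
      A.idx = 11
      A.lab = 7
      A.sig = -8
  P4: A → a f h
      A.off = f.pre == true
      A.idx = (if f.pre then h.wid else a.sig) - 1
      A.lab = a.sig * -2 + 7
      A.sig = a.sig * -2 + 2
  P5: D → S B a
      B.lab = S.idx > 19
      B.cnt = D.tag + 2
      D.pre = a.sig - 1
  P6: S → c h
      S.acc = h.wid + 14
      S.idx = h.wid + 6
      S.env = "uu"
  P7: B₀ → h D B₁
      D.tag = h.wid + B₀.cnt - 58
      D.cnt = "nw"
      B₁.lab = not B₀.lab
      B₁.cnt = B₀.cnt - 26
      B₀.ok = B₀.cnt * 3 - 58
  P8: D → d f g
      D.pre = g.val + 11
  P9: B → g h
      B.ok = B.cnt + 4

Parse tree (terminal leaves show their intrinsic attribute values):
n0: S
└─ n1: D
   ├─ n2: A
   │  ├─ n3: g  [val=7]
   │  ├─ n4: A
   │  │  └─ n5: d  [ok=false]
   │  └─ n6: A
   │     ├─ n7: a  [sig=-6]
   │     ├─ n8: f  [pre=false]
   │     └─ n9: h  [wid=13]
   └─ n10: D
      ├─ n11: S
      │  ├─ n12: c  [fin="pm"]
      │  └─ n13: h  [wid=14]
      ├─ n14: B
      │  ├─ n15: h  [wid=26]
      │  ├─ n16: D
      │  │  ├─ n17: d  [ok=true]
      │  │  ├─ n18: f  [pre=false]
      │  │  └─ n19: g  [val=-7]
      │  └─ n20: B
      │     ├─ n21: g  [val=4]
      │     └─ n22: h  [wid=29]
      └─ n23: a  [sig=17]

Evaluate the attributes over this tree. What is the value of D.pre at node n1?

1. n1.tag = -5  [-5]
2. n1.cnt = "pv"  ["pv"]
3. n3.val = 7  [terminal]
4. n5.ok = false  [terminal]
5. n4.off = false  [d.ok == true]
6. n4.idx = 11  [11]
7. n4.lab = 7  [7]
8. n4.sig = -8  [-8]
9. n7.sig = -6  [terminal]
10. n8.pre = false  [terminal]
11. n9.wid = 13  [terminal]
12. n6.off = false  [f.pre == true]
13. n6.idx = -7  [(if f.pre then h.wid else a.sig) - 1]
14. n6.lab = 19  [a.sig * -2 + 7]
15. n6.sig = 14  [a.sig * -2 + 2]
16. n2.off = true  [true]
17. n2.idx = -6  [A₂.idx + 1]
18. n2.lab = 14  [A₁.lab + 7]
19. n2.sig = 18  [(if A₂.off then A₁.lab else A₂.sig) + 4]
20. n10.tag = 26  [(if A.off then A.sig else A.idx) + 8]
21. n10.cnt = "kpv"  ["k" ++ D₀.cnt]
22. n12.fin = "pm"  [terminal]
23. n13.wid = 14  [terminal]
24. n11.acc = 28  [h.wid + 14]
25. n11.idx = 20  [h.wid + 6]
26. n11.env = "uu"  ["uu"]
27. n14.lab = true  [S.idx > 19]
28. n14.cnt = 28  [D.tag + 2]
29. n15.wid = 26  [terminal]
30. n16.tag = -4  [h.wid + B₀.cnt - 58]
31. n16.cnt = "nw"  ["nw"]
32. n17.ok = true  [terminal]
33. n18.pre = false  [terminal]
34. n19.val = -7  [terminal]
35. n16.pre = 4  [g.val + 11]
36. n20.lab = false  [not B₀.lab]
37. n20.cnt = 2  [B₀.cnt - 26]
38. n21.val = 4  [terminal]
39. n22.wid = 29  [terminal]
40. n20.ok = 6  [B.cnt + 4]
41. n14.ok = 26  [B₀.cnt * 3 - 58]
42. n23.sig = 17  [terminal]
43. n10.pre = 16  [a.sig - 1]
44. n1.pre = 25  [A.sig + 7]
45. n0.acc = 23  [D.pre - 2]
46. n0.idx = 7  [7]
47. n0.env = "qv"  ["qv"]

25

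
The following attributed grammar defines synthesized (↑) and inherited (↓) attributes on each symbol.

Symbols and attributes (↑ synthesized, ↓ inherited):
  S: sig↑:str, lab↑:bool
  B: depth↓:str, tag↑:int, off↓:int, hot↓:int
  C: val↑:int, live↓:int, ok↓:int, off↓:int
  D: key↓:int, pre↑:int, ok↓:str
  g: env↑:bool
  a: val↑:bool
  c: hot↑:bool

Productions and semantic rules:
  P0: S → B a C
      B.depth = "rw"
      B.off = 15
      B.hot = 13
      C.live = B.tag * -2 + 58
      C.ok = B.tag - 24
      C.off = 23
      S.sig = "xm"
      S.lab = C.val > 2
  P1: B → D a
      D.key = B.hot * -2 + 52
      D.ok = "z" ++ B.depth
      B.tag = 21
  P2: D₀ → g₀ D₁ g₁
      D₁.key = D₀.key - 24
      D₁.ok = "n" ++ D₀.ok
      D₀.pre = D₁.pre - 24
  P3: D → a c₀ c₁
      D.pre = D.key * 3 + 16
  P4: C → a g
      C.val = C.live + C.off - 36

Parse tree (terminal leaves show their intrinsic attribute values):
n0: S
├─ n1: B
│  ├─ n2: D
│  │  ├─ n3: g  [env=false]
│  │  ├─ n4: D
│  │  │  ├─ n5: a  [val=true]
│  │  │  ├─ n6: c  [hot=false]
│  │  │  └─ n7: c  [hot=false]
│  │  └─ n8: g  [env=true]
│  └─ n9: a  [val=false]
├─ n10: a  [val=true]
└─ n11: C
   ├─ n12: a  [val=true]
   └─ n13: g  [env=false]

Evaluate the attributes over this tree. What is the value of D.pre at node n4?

1. n1.depth = "rw"  ["rw"]
2. n1.off = 15  [15]
3. n1.hot = 13  [13]
4. n2.key = 26  [B.hot * -2 + 52]
5. n2.ok = "zrw"  ["z" ++ B.depth]
6. n3.env = false  [terminal]
7. n4.key = 2  [D₀.key - 24]
8. n4.ok = "nzrw"  ["n" ++ D₀.ok]
9. n5.val = true  [terminal]
10. n6.hot = false  [terminal]
11. n7.hot = false  [terminal]
12. n4.pre = 22  [D.key * 3 + 16]
13. n8.env = true  [terminal]
14. n2.pre = -2  [D₁.pre - 24]
15. n9.val = false  [terminal]
16. n1.tag = 21  [21]
17. n10.val = true  [terminal]
18. n11.live = 16  [B.tag * -2 + 58]
19. n11.ok = -3  [B.tag - 24]
20. n11.off = 23  [23]
21. n12.val = true  [terminal]
22. n13.env = false  [terminal]
23. n11.val = 3  [C.live + C.off - 36]
24. n0.sig = "xm"  ["xm"]
25. n0.lab = true  [C.val > 2]

22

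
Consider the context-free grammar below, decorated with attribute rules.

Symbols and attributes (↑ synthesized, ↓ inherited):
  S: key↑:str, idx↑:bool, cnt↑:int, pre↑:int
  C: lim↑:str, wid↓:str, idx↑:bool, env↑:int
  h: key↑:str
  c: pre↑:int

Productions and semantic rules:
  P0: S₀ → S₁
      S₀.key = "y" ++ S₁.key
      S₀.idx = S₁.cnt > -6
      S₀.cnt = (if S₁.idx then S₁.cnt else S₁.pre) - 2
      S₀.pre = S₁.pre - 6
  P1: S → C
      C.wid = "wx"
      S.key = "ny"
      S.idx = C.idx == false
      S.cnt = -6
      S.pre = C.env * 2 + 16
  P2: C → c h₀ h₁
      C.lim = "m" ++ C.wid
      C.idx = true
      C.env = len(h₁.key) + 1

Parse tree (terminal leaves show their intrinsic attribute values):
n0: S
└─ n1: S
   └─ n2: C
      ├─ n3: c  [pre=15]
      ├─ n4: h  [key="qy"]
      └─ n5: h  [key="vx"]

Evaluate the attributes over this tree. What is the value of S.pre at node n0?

1. n2.wid = "wx"  ["wx"]
2. n3.pre = 15  [terminal]
3. n4.key = "qy"  [terminal]
4. n5.key = "vx"  [terminal]
5. n2.lim = "mwx"  ["m" ++ C.wid]
6. n2.idx = true  [true]
7. n2.env = 3  [len(h₁.key) + 1]
8. n1.key = "ny"  ["ny"]
9. n1.idx = false  [C.idx == false]
10. n1.cnt = -6  [-6]
11. n1.pre = 22  [C.env * 2 + 16]
12. n0.key = "yny"  ["y" ++ S₁.key]
13. n0.idx = false  [S₁.cnt > -6]
14. n0.cnt = 20  [(if S₁.idx then S₁.cnt else S₁.pre) - 2]
15. n0.pre = 16  [S₁.pre - 6]

16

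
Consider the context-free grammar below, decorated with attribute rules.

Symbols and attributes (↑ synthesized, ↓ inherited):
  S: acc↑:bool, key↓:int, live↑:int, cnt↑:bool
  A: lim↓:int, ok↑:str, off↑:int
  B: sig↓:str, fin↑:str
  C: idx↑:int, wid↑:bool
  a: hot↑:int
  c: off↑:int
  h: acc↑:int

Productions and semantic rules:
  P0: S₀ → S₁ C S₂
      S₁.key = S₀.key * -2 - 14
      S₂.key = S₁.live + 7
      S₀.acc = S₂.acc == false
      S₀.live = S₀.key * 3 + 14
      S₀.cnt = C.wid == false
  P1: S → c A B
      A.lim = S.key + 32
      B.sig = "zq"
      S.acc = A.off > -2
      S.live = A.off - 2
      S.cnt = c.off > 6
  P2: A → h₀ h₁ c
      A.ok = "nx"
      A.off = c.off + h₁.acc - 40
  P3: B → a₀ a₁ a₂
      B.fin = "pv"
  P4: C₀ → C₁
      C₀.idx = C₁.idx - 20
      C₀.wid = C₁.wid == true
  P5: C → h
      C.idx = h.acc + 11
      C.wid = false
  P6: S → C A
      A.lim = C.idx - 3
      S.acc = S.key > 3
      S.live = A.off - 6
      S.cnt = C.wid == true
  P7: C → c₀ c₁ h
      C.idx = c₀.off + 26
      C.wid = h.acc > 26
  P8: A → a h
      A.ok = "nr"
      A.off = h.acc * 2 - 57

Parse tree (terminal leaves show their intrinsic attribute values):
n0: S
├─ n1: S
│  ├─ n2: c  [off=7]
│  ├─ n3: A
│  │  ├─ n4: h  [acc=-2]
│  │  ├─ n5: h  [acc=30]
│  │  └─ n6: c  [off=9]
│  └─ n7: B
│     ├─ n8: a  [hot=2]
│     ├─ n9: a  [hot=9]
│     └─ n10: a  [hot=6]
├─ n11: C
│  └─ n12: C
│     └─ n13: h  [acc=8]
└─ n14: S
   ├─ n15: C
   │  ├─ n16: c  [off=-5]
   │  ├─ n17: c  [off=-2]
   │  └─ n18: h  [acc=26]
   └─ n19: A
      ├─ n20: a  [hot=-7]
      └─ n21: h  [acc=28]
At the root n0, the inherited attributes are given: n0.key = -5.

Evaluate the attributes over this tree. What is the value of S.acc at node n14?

1. n0.key = -5  [given at root]
2. n1.key = -4  [S₀.key * -2 - 14]
3. n2.off = 7  [terminal]
4. n3.lim = 28  [S.key + 32]
5. n4.acc = -2  [terminal]
6. n5.acc = 30  [terminal]
7. n6.off = 9  [terminal]
8. n3.ok = "nx"  ["nx"]
9. n3.off = -1  [c.off + h₁.acc - 40]
10. n7.sig = "zq"  ["zq"]
11. n8.hot = 2  [terminal]
12. n9.hot = 9  [terminal]
13. n10.hot = 6  [terminal]
14. n7.fin = "pv"  ["pv"]
15. n1.acc = true  [A.off > -2]
16. n1.live = -3  [A.off - 2]
17. n1.cnt = true  [c.off > 6]
18. n13.acc = 8  [terminal]
19. n12.idx = 19  [h.acc + 11]
20. n12.wid = false  [false]
21. n11.idx = -1  [C₁.idx - 20]
22. n11.wid = false  [C₁.wid == true]
23. n14.key = 4  [S₁.live + 7]
24. n16.off = -5  [terminal]
25. n17.off = -2  [terminal]
26. n18.acc = 26  [terminal]
27. n15.idx = 21  [c₀.off + 26]
28. n15.wid = false  [h.acc > 26]
29. n19.lim = 18  [C.idx - 3]
30. n20.hot = -7  [terminal]
31. n21.acc = 28  [terminal]
32. n19.ok = "nr"  ["nr"]
33. n19.off = -1  [h.acc * 2 - 57]
34. n14.acc = true  [S.key > 3]
35. n14.live = -7  [A.off - 6]
36. n14.cnt = false  [C.wid == true]
37. n0.acc = false  [S₂.acc == false]
38. n0.live = -1  [S₀.key * 3 + 14]
39. n0.cnt = true  [C.wid == false]

true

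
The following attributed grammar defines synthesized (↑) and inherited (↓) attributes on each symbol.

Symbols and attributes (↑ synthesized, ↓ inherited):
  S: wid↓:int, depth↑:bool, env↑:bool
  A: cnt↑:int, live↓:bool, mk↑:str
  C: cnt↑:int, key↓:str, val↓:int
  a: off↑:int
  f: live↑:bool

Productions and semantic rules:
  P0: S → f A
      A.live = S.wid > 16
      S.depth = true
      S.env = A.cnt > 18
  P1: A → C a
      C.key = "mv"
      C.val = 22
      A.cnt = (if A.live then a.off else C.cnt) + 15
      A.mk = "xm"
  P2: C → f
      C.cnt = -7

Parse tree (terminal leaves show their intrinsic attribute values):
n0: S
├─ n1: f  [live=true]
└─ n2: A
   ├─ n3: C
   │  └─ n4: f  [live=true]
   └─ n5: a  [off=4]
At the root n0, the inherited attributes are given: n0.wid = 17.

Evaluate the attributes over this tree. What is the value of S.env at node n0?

true

1. n0.wid = 17  [given at root]
2. n1.live = true  [terminal]
3. n2.live = true  [S.wid > 16]
4. n3.key = "mv"  ["mv"]
5. n3.val = 22  [22]
6. n4.live = true  [terminal]
7. n3.cnt = -7  [-7]
8. n5.off = 4  [terminal]
9. n2.cnt = 19  [(if A.live then a.off else C.cnt) + 15]
10. n2.mk = "xm"  ["xm"]
11. n0.depth = true  [true]
12. n0.env = true  [A.cnt > 18]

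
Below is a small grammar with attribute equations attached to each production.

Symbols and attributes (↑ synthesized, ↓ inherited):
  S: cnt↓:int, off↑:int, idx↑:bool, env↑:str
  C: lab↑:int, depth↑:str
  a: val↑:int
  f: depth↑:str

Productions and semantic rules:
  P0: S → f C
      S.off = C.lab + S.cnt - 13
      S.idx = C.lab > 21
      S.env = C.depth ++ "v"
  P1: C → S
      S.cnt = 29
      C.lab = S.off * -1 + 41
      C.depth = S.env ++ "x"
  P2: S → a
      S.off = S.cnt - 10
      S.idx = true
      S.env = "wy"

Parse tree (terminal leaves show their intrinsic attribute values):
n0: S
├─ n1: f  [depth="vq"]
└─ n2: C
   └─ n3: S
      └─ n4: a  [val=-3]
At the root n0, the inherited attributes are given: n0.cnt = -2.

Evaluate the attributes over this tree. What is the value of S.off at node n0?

7

1. n0.cnt = -2  [given at root]
2. n1.depth = "vq"  [terminal]
3. n3.cnt = 29  [29]
4. n4.val = -3  [terminal]
5. n3.off = 19  [S.cnt - 10]
6. n3.idx = true  [true]
7. n3.env = "wy"  ["wy"]
8. n2.lab = 22  [S.off * -1 + 41]
9. n2.depth = "wyx"  [S.env ++ "x"]
10. n0.off = 7  [C.lab + S.cnt - 13]
11. n0.idx = true  [C.lab > 21]
12. n0.env = "wyxv"  [C.depth ++ "v"]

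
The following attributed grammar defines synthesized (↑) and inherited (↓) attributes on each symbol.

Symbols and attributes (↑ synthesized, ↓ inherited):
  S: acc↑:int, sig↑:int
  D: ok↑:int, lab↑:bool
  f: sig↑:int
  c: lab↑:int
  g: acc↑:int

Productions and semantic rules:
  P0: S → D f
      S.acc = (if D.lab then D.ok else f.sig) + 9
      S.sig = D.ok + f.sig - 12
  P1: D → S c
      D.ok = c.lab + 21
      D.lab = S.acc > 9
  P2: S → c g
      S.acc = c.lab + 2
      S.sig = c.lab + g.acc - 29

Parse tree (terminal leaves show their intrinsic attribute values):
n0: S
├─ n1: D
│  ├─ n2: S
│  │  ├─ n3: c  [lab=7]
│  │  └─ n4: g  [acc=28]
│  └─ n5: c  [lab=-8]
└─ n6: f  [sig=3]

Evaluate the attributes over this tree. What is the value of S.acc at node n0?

12

1. n3.lab = 7  [terminal]
2. n4.acc = 28  [terminal]
3. n2.acc = 9  [c.lab + 2]
4. n2.sig = 6  [c.lab + g.acc - 29]
5. n5.lab = -8  [terminal]
6. n1.ok = 13  [c.lab + 21]
7. n1.lab = false  [S.acc > 9]
8. n6.sig = 3  [terminal]
9. n0.acc = 12  [(if D.lab then D.ok else f.sig) + 9]
10. n0.sig = 4  [D.ok + f.sig - 12]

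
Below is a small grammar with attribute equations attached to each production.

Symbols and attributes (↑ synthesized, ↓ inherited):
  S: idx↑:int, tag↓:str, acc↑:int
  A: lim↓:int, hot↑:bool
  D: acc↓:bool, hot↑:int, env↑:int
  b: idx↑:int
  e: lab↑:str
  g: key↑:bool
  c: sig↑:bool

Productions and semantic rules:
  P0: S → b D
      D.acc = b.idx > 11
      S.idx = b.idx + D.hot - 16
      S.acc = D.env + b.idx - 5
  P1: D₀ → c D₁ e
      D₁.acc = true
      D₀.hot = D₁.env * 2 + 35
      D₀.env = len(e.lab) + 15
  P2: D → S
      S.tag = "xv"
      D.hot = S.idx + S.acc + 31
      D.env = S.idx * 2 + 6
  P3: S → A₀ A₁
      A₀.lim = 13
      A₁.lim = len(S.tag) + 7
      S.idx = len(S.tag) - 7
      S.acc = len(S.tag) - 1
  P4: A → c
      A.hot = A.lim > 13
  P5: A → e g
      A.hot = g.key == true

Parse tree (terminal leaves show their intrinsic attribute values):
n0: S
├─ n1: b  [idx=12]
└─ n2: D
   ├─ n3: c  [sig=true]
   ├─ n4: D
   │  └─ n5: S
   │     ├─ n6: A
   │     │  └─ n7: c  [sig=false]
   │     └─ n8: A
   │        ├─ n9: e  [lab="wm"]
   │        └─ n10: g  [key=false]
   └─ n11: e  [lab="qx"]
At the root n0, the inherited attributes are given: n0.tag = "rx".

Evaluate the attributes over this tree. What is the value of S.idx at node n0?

1. n0.tag = "rx"  [given at root]
2. n1.idx = 12  [terminal]
3. n2.acc = true  [b.idx > 11]
4. n3.sig = true  [terminal]
5. n4.acc = true  [true]
6. n5.tag = "xv"  ["xv"]
7. n6.lim = 13  [13]
8. n7.sig = false  [terminal]
9. n6.hot = false  [A.lim > 13]
10. n8.lim = 9  [len(S.tag) + 7]
11. n9.lab = "wm"  [terminal]
12. n10.key = false  [terminal]
13. n8.hot = false  [g.key == true]
14. n5.idx = -5  [len(S.tag) - 7]
15. n5.acc = 1  [len(S.tag) - 1]
16. n4.hot = 27  [S.idx + S.acc + 31]
17. n4.env = -4  [S.idx * 2 + 6]
18. n11.lab = "qx"  [terminal]
19. n2.hot = 27  [D₁.env * 2 + 35]
20. n2.env = 17  [len(e.lab) + 15]
21. n0.idx = 23  [b.idx + D.hot - 16]
22. n0.acc = 24  [D.env + b.idx - 5]

23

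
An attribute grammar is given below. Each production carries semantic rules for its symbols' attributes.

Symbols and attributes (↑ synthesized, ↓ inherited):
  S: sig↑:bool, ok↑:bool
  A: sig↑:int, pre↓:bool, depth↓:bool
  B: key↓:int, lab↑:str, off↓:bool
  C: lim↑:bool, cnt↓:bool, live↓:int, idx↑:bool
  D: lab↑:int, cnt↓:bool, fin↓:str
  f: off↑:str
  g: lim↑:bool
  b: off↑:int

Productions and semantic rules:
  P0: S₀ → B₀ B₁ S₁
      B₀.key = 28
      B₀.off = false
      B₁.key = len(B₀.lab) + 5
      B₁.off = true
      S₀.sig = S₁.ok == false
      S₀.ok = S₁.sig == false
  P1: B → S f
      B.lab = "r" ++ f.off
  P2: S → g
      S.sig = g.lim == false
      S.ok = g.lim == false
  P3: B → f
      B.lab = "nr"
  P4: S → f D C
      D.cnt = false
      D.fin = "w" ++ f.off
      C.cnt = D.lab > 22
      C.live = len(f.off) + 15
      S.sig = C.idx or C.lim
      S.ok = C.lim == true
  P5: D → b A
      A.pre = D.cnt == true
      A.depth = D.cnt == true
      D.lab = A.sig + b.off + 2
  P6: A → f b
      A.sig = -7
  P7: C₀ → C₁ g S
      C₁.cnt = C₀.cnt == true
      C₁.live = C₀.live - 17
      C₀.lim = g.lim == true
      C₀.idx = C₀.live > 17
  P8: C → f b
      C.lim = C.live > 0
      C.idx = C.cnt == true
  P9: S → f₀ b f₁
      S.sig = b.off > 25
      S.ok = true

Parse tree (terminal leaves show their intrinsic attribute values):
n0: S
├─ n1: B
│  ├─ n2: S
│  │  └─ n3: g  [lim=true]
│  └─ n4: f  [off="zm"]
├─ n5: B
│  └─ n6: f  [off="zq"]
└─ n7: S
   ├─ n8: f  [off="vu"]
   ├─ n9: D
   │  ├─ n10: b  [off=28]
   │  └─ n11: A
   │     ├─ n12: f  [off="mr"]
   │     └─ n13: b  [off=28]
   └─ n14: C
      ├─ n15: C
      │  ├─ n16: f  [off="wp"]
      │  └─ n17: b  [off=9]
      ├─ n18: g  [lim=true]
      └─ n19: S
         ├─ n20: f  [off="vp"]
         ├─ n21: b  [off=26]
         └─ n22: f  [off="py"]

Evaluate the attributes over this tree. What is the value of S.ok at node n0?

false

1. n1.key = 28  [28]
2. n1.off = false  [false]
3. n3.lim = true  [terminal]
4. n2.sig = false  [g.lim == false]
5. n2.ok = false  [g.lim == false]
6. n4.off = "zm"  [terminal]
7. n1.lab = "rzm"  ["r" ++ f.off]
8. n5.key = 8  [len(B₀.lab) + 5]
9. n5.off = true  [true]
10. n6.off = "zq"  [terminal]
11. n5.lab = "nr"  ["nr"]
12. n8.off = "vu"  [terminal]
13. n9.cnt = false  [false]
14. n9.fin = "wvu"  ["w" ++ f.off]
15. n10.off = 28  [terminal]
16. n11.pre = false  [D.cnt == true]
17. n11.depth = false  [D.cnt == true]
18. n12.off = "mr"  [terminal]
19. n13.off = 28  [terminal]
20. n11.sig = -7  [-7]
21. n9.lab = 23  [A.sig + b.off + 2]
22. n14.cnt = true  [D.lab > 22]
23. n14.live = 17  [len(f.off) + 15]
24. n15.cnt = true  [C₀.cnt == true]
25. n15.live = 0  [C₀.live - 17]
26. n16.off = "wp"  [terminal]
27. n17.off = 9  [terminal]
28. n15.lim = false  [C.live > 0]
29. n15.idx = true  [C.cnt == true]
30. n18.lim = true  [terminal]
31. n20.off = "vp"  [terminal]
32. n21.off = 26  [terminal]
33. n22.off = "py"  [terminal]
34. n19.sig = true  [b.off > 25]
35. n19.ok = true  [true]
36. n14.lim = true  [g.lim == true]
37. n14.idx = false  [C₀.live > 17]
38. n7.sig = true  [C.idx or C.lim]
39. n7.ok = true  [C.lim == true]
40. n0.sig = false  [S₁.ok == false]
41. n0.ok = false  [S₁.sig == false]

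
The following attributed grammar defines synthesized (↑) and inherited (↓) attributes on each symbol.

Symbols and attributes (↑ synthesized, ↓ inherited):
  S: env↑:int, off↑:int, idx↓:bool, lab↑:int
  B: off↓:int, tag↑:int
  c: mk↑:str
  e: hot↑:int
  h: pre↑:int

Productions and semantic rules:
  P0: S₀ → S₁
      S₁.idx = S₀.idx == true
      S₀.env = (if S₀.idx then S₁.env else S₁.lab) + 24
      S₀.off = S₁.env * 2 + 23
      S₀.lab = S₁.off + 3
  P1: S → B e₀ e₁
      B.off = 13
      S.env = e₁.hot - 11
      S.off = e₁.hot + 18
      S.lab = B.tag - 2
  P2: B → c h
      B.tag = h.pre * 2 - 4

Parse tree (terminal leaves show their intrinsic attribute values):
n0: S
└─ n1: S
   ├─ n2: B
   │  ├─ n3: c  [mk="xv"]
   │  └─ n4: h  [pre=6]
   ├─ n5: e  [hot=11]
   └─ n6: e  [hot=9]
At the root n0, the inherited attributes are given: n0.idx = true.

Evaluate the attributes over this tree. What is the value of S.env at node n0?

22

1. n0.idx = true  [given at root]
2. n1.idx = true  [S₀.idx == true]
3. n2.off = 13  [13]
4. n3.mk = "xv"  [terminal]
5. n4.pre = 6  [terminal]
6. n2.tag = 8  [h.pre * 2 - 4]
7. n5.hot = 11  [terminal]
8. n6.hot = 9  [terminal]
9. n1.env = -2  [e₁.hot - 11]
10. n1.off = 27  [e₁.hot + 18]
11. n1.lab = 6  [B.tag - 2]
12. n0.env = 22  [(if S₀.idx then S₁.env else S₁.lab) + 24]
13. n0.off = 19  [S₁.env * 2 + 23]
14. n0.lab = 30  [S₁.off + 3]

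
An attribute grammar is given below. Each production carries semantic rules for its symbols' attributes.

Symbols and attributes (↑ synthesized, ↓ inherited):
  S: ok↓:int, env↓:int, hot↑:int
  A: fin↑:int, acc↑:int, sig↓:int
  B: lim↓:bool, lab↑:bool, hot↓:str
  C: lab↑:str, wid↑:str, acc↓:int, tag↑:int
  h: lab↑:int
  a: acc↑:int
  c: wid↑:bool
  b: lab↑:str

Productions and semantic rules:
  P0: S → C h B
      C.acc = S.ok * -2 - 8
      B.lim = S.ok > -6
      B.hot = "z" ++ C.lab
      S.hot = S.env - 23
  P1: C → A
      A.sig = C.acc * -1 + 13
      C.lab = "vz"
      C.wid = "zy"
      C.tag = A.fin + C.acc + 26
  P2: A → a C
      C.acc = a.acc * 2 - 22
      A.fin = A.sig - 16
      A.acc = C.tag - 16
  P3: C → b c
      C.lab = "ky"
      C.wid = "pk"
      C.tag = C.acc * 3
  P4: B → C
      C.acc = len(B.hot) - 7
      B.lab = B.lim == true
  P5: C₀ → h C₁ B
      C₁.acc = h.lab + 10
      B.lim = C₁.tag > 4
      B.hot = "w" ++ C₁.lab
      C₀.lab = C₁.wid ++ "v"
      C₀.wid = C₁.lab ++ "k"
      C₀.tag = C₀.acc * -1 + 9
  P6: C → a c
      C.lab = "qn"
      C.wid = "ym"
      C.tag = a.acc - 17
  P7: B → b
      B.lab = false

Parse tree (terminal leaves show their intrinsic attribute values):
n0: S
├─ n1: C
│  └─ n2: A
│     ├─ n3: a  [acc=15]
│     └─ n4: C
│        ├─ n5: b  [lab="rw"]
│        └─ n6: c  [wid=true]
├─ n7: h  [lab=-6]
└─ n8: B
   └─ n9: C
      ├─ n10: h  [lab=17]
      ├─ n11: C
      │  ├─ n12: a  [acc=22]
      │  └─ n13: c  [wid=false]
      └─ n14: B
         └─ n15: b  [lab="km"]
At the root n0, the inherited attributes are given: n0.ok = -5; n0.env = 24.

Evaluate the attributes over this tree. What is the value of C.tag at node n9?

1. n0.ok = -5  [given at root]
2. n0.env = 24  [given at root]
3. n1.acc = 2  [S.ok * -2 - 8]
4. n2.sig = 11  [C.acc * -1 + 13]
5. n3.acc = 15  [terminal]
6. n4.acc = 8  [a.acc * 2 - 22]
7. n5.lab = "rw"  [terminal]
8. n6.wid = true  [terminal]
9. n4.lab = "ky"  ["ky"]
10. n4.wid = "pk"  ["pk"]
11. n4.tag = 24  [C.acc * 3]
12. n2.fin = -5  [A.sig - 16]
13. n2.acc = 8  [C.tag - 16]
14. n1.lab = "vz"  ["vz"]
15. n1.wid = "zy"  ["zy"]
16. n1.tag = 23  [A.fin + C.acc + 26]
17. n7.lab = -6  [terminal]
18. n8.lim = true  [S.ok > -6]
19. n8.hot = "zvz"  ["z" ++ C.lab]
20. n9.acc = -4  [len(B.hot) - 7]
21. n10.lab = 17  [terminal]
22. n11.acc = 27  [h.lab + 10]
23. n12.acc = 22  [terminal]
24. n13.wid = false  [terminal]
25. n11.lab = "qn"  ["qn"]
26. n11.wid = "ym"  ["ym"]
27. n11.tag = 5  [a.acc - 17]
28. n14.lim = true  [C₁.tag > 4]
29. n14.hot = "wqn"  ["w" ++ C₁.lab]
30. n15.lab = "km"  [terminal]
31. n14.lab = false  [false]
32. n9.lab = "ymv"  [C₁.wid ++ "v"]
33. n9.wid = "qnk"  [C₁.lab ++ "k"]
34. n9.tag = 13  [C₀.acc * -1 + 9]
35. n8.lab = true  [B.lim == true]
36. n0.hot = 1  [S.env - 23]

13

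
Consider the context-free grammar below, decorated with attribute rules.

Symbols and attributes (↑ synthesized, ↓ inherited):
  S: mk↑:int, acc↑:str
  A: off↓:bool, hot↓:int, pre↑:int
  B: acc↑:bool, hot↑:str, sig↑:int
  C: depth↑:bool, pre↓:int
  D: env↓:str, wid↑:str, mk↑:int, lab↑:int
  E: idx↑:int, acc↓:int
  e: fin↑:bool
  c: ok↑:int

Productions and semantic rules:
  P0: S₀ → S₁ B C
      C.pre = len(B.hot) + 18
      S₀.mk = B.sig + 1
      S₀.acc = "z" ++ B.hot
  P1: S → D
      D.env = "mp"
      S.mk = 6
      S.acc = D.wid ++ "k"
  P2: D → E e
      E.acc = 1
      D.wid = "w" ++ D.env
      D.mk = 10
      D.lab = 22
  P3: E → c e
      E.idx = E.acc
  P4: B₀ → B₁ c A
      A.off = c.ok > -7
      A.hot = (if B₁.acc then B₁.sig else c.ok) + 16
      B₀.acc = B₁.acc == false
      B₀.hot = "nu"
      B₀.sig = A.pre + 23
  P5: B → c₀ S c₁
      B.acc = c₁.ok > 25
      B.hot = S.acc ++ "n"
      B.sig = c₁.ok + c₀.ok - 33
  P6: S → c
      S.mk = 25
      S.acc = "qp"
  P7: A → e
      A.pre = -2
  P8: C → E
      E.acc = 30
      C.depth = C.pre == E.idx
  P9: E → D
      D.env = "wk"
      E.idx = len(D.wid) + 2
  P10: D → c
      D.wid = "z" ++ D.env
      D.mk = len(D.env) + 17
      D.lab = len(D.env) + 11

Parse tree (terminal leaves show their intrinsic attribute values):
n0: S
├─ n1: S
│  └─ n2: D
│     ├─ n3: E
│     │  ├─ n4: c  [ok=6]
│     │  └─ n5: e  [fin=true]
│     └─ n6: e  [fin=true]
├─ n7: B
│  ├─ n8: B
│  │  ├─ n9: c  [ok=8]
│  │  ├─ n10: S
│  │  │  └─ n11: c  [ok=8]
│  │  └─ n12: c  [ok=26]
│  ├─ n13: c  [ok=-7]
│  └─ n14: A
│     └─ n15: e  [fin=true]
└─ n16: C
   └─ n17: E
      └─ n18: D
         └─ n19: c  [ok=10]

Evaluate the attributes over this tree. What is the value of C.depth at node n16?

false

1. n2.env = "mp"  ["mp"]
2. n3.acc = 1  [1]
3. n4.ok = 6  [terminal]
4. n5.fin = true  [terminal]
5. n3.idx = 1  [E.acc]
6. n6.fin = true  [terminal]
7. n2.wid = "wmp"  ["w" ++ D.env]
8. n2.mk = 10  [10]
9. n2.lab = 22  [22]
10. n1.mk = 6  [6]
11. n1.acc = "wmpk"  [D.wid ++ "k"]
12. n9.ok = 8  [terminal]
13. n11.ok = 8  [terminal]
14. n10.mk = 25  [25]
15. n10.acc = "qp"  ["qp"]
16. n12.ok = 26  [terminal]
17. n8.acc = true  [c₁.ok > 25]
18. n8.hot = "qpn"  [S.acc ++ "n"]
19. n8.sig = 1  [c₁.ok + c₀.ok - 33]
20. n13.ok = -7  [terminal]
21. n14.off = false  [c.ok > -7]
22. n14.hot = 17  [(if B₁.acc then B₁.sig else c.ok) + 16]
23. n15.fin = true  [terminal]
24. n14.pre = -2  [-2]
25. n7.acc = false  [B₁.acc == false]
26. n7.hot = "nu"  ["nu"]
27. n7.sig = 21  [A.pre + 23]
28. n16.pre = 20  [len(B.hot) + 18]
29. n17.acc = 30  [30]
30. n18.env = "wk"  ["wk"]
31. n19.ok = 10  [terminal]
32. n18.wid = "zwk"  ["z" ++ D.env]
33. n18.mk = 19  [len(D.env) + 17]
34. n18.lab = 13  [len(D.env) + 11]
35. n17.idx = 5  [len(D.wid) + 2]
36. n16.depth = false  [C.pre == E.idx]
37. n0.mk = 22  [B.sig + 1]
38. n0.acc = "znu"  ["z" ++ B.hot]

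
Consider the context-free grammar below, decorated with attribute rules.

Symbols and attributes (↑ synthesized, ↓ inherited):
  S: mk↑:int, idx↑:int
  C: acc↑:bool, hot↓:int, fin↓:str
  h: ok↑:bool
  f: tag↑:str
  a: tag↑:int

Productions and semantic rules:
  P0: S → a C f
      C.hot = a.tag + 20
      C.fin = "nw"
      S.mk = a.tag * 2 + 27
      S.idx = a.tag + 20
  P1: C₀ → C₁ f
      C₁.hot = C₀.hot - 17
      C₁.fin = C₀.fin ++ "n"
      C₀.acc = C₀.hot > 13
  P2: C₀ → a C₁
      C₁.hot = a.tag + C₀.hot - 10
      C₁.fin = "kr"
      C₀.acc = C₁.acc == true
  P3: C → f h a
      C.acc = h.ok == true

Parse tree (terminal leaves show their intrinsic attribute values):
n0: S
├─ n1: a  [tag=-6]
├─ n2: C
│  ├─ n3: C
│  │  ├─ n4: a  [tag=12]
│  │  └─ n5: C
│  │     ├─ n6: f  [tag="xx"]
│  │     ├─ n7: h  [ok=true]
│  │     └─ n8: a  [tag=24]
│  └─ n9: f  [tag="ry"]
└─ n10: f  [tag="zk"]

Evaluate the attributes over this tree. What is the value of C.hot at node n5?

1. n1.tag = -6  [terminal]
2. n2.hot = 14  [a.tag + 20]
3. n2.fin = "nw"  ["nw"]
4. n3.hot = -3  [C₀.hot - 17]
5. n3.fin = "nwn"  [C₀.fin ++ "n"]
6. n4.tag = 12  [terminal]
7. n5.hot = -1  [a.tag + C₀.hot - 10]
8. n5.fin = "kr"  ["kr"]
9. n6.tag = "xx"  [terminal]
10. n7.ok = true  [terminal]
11. n8.tag = 24  [terminal]
12. n5.acc = true  [h.ok == true]
13. n3.acc = true  [C₁.acc == true]
14. n9.tag = "ry"  [terminal]
15. n2.acc = true  [C₀.hot > 13]
16. n10.tag = "zk"  [terminal]
17. n0.mk = 15  [a.tag * 2 + 27]
18. n0.idx = 14  [a.tag + 20]

-1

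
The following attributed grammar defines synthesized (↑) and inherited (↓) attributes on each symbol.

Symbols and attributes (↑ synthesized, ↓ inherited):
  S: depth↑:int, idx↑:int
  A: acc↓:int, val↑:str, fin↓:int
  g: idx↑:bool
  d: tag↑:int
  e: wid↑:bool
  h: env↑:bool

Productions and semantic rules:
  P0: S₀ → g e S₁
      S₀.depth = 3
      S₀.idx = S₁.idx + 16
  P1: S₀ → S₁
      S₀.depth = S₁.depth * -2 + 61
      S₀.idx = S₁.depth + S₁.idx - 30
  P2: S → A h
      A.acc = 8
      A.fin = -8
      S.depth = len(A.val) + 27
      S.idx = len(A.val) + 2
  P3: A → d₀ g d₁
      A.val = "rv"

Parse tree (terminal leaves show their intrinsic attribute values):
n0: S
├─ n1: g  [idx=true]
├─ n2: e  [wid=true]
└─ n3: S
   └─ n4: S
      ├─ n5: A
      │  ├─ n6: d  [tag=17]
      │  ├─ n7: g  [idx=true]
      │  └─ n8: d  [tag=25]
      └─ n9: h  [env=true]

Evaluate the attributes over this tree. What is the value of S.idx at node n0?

1. n1.idx = true  [terminal]
2. n2.wid = true  [terminal]
3. n5.acc = 8  [8]
4. n5.fin = -8  [-8]
5. n6.tag = 17  [terminal]
6. n7.idx = true  [terminal]
7. n8.tag = 25  [terminal]
8. n5.val = "rv"  ["rv"]
9. n9.env = true  [terminal]
10. n4.depth = 29  [len(A.val) + 27]
11. n4.idx = 4  [len(A.val) + 2]
12. n3.depth = 3  [S₁.depth * -2 + 61]
13. n3.idx = 3  [S₁.depth + S₁.idx - 30]
14. n0.depth = 3  [3]
15. n0.idx = 19  [S₁.idx + 16]

19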